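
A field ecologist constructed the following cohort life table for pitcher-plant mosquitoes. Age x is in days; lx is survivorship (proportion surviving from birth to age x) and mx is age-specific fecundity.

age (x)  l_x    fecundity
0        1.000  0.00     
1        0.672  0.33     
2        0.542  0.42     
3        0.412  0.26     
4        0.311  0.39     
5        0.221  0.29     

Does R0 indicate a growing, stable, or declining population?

declining

R0 = Σ lx·mx = 0 + 0.22176 + 0.22764 + 0.10712 + 0.12129 + 0.06409 = 0.7419
R0 < 1, so the population is declining.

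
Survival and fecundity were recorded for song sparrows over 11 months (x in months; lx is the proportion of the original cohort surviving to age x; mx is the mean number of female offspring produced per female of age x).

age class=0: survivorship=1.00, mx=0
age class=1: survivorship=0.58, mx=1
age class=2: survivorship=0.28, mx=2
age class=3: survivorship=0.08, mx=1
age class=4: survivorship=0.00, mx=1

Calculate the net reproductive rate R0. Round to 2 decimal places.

1.22

lx·mx by age: 0, 0.58, 0.56, 0.08, 0
R0 = Σ lx·mx = 1.22 → 1.22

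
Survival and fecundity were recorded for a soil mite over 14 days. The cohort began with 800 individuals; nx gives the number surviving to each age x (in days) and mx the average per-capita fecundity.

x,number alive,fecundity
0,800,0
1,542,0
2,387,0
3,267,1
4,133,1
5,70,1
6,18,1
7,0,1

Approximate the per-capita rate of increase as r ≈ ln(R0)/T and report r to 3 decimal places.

-0.135

lx = nx/n0 = nx/800: 1, 0.6775, 0.48375, 0.33375, 0.16625, 0.0875, 0.0225, 0
R0 = Σ lx·mx = 0 + 0 + 0 + 0.33375 + 0.16625 + 0.0875 + 0.0225 + 0 = 0.61
Σ x·lx·mx = 2.23875; T = 2.23875/0.61 = 3.67008…
r ≈ ln(R0)/T = ln(0.61)/3.67008… = -0.13468… → -0.135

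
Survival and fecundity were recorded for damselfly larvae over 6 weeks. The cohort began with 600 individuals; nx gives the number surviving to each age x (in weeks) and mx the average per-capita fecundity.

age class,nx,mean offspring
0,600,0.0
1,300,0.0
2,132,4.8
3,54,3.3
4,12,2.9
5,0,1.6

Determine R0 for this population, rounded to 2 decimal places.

lx = nx/n0 = nx/600: 1, 0.5, 0.22, 0.09, 0.02, 0
lx·mx by age: 0, 0, 1.056, 0.297, 0.058, 0
R0 = Σ lx·mx = 1.411 → 1.41

1.41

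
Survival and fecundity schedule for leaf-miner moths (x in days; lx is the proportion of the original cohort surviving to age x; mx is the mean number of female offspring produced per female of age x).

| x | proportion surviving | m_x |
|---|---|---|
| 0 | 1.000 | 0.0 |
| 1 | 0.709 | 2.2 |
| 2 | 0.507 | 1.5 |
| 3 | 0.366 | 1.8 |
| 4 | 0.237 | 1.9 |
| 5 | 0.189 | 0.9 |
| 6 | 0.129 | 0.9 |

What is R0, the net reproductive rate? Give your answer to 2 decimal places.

lx·mx by age: 0, 1.5598, 0.7605, 0.6588, 0.4503, 0.1701, 0.1161
R0 = Σ lx·mx = 3.7156 → 3.72

3.72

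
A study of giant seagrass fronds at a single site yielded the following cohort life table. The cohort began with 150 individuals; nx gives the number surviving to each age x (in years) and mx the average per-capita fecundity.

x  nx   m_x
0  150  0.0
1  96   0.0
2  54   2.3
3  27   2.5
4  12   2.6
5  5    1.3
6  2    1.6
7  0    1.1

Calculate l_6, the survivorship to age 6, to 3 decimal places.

l_6 = n_6/n_0 = 2/150 = 0.013333… → 0.013

0.013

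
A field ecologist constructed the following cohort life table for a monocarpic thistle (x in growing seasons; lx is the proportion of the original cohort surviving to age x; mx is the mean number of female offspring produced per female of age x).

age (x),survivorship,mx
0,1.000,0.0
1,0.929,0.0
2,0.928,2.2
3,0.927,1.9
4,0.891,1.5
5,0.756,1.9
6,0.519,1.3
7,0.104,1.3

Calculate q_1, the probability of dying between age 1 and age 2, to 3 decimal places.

0.001

q_1 = (l_1 − l_2) / l_1 = (0.929 − 0.928) / 0.929
     = 0.001 / 0.929 = 0.001076… → 0.001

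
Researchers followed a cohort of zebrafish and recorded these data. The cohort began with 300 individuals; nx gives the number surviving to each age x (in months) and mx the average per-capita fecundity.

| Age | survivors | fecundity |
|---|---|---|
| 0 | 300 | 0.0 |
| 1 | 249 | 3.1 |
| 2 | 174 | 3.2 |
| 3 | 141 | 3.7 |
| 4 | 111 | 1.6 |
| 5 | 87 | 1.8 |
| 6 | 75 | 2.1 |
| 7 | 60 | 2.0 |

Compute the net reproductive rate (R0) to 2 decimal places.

lx = nx/n0 = nx/300: 1, 0.83, 0.58, 0.47, 0.37, 0.29, 0.25, 0.2
lx·mx by age: 0, 2.573, 1.856, 1.739, 0.592, 0.522, 0.525, 0.4
R0 = Σ lx·mx = 8.207 → 8.21

8.21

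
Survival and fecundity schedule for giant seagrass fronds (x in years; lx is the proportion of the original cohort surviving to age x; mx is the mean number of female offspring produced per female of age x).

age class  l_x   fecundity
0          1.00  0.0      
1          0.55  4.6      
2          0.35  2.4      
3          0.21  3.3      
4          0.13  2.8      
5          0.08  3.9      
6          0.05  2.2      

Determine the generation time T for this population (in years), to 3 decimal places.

2.055

lx·mx: 0, 2.53, 0.84, 0.693, 0.364, 0.312, 0.11 → R0 = 4.849
x·lx·mx: 0, 2.53, 1.68, 2.079, 1.456, 1.56, 0.66 → Σ = 9.965
T = 9.965 / 4.849 = 2.055063… → 2.055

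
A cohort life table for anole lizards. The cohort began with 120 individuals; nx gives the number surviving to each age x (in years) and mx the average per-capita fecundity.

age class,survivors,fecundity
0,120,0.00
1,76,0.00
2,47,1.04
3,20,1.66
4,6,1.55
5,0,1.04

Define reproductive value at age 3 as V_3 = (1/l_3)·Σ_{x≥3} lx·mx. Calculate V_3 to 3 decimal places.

lx = nx/n0 = nx/120: 1, 0.63333…, 0.39167…, 0.16667…, 0.05, 0
lx·mx for x ≥ 3: 0.276667…, 0.0775, 0 → sum = 0.354167…
V_3 = 0.354167… / l_3 = 0.354167… / 0.166667… = 2.125… → 2.125

2.125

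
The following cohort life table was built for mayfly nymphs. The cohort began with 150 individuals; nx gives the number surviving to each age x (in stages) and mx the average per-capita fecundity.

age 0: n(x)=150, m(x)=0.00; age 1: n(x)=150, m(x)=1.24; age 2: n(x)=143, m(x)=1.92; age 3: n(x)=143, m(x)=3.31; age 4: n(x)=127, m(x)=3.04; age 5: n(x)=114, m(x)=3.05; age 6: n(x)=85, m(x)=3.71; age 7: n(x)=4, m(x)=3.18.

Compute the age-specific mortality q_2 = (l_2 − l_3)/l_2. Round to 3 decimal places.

0.000

lx = nx/n0 = nx/150: 1, 1, 0.95333…, 0.95333…, 0.84667…, 0.76, 0.56667…, 0.02667…
q_2 = (l_2 − l_3) / l_2 = (0.953333… − 0.953333…) / 0.953333…
     = 0 / 0.953333… = 0 → 0.000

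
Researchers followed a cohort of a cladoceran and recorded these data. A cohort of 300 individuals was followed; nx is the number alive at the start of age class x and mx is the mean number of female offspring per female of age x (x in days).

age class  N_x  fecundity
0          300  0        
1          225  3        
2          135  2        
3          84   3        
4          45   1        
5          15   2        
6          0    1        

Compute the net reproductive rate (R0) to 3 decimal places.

lx = nx/n0 = nx/300: 1, 0.75, 0.45, 0.28, 0.15, 0.05, 0
lx·mx by age: 0, 2.25, 0.9, 0.84, 0.15, 0.1, 0
R0 = Σ lx·mx = 4.24 → 4.240

4.240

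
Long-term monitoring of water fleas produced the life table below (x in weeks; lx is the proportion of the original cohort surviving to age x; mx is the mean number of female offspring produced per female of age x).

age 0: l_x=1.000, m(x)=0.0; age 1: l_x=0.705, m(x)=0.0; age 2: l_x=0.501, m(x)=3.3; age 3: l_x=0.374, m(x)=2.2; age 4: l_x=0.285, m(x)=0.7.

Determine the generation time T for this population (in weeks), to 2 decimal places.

lx·mx: 0, 0, 1.6533, 0.8228, 0.1995 → R0 = 2.6756
x·lx·mx: 0, 0, 3.3066, 2.4684, 0.798 → Σ = 6.573
T = 6.573 / 2.6756 = 2.456645… → 2.46

2.46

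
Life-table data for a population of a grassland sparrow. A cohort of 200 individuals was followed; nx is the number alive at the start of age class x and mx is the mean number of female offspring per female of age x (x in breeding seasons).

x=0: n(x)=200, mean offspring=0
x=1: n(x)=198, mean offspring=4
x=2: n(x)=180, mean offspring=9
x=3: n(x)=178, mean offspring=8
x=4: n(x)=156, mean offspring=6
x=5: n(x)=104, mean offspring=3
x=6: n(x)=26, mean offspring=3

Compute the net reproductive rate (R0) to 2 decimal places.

lx = nx/n0 = nx/200: 1, 0.99, 0.9, 0.89, 0.78, 0.52, 0.13
lx·mx by age: 0, 3.96, 8.1, 7.12, 4.68, 1.56, 0.39
R0 = Σ lx·mx = 25.81 → 25.81

25.81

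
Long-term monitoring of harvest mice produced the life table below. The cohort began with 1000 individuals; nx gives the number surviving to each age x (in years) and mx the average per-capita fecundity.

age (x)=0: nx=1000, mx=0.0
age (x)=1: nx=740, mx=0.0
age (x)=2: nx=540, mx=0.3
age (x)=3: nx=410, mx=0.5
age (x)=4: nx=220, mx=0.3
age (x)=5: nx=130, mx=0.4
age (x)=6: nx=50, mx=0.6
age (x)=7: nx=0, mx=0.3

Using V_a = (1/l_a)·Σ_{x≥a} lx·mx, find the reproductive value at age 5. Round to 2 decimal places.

lx = nx/n0 = nx/1000: 1, 0.74, 0.54, 0.41, 0.22, 0.13, 0.05, 0
lx·mx for x ≥ 5: 0.052, 0.03, 0 → sum = 0.082
V_5 = 0.082 / l_5 = 0.082 / 0.13 = 0.630769… → 0.63

0.63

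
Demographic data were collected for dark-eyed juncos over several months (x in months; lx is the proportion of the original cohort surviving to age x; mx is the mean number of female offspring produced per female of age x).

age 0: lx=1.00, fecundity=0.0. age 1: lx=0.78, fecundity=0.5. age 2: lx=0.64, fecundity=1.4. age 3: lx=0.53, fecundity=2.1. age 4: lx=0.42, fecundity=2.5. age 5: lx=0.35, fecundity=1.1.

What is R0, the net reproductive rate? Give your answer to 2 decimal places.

3.83

lx·mx by age: 0, 0.39, 0.896, 1.113, 1.05, 0.385
R0 = Σ lx·mx = 3.834 → 3.83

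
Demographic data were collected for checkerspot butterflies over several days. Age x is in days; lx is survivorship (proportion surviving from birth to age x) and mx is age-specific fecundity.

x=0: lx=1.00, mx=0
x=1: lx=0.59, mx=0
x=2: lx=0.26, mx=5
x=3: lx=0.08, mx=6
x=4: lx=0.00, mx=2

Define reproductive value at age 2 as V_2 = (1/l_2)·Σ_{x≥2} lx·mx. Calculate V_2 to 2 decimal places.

6.85

lx·mx for x ≥ 2: 1.3, 0.48, 0 → sum = 1.78
V_2 = 1.78 / l_2 = 1.78 / 0.26 = 6.846154… → 6.85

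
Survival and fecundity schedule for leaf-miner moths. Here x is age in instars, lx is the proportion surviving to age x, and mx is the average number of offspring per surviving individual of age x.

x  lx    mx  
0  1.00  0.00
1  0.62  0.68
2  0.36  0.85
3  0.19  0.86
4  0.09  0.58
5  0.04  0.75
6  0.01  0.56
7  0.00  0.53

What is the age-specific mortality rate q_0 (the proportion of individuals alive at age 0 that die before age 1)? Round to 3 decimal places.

q_0 = (l_0 − l_1) / l_0 = (1 − 0.62) / 1
     = 0.38 / 1 = 0.38 → 0.380

0.380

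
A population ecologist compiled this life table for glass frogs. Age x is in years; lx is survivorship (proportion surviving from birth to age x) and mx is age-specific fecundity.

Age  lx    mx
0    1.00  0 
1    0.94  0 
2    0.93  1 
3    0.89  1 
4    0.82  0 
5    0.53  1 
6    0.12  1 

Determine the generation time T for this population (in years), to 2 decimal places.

3.20

lx·mx: 0, 0, 0.93, 0.89, 0, 0.53, 0.12 → R0 = 2.47
x·lx·mx: 0, 0, 1.86, 2.67, 0, 2.65, 0.72 → Σ = 7.9
T = 7.9 / 2.47 = 3.198381… → 3.20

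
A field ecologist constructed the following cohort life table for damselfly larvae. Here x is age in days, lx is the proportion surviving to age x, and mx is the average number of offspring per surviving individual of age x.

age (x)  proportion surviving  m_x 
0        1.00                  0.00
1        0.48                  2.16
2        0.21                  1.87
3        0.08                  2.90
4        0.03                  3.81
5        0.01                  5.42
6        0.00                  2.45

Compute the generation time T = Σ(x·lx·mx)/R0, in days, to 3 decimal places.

lx·mx: 0, 1.0368, 0.3927, 0.232, 0.1143, 0.0542, 0 → R0 = 1.83
x·lx·mx: 0, 1.0368, 0.7854, 0.696, 0.4572, 0.271, 0 → Σ = 3.2464
T = 3.2464 / 1.83 = 1.773989… → 1.774

1.774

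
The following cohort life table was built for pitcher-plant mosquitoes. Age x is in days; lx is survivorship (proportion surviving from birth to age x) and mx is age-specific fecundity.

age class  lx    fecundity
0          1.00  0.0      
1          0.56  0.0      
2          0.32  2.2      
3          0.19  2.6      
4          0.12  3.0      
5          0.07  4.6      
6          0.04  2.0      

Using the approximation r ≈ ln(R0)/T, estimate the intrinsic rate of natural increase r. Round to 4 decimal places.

R0 = Σ lx·mx = 0 + 0 + 0.704 + 0.494 + 0.36 + 0.322 + 0.08 = 1.96
Σ x·lx·mx = 6.42; T = 6.42/1.96 = 3.27551…
r ≈ ln(R0)/T = ln(1.96)/3.27551… = 0.205447… → 0.2054

0.2054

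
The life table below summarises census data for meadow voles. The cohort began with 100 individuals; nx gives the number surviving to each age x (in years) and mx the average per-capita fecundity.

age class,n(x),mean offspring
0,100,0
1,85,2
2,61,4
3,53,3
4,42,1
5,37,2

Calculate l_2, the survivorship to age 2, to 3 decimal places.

l_2 = n_2/n_0 = 61/100 = 0.61 → 0.610

0.610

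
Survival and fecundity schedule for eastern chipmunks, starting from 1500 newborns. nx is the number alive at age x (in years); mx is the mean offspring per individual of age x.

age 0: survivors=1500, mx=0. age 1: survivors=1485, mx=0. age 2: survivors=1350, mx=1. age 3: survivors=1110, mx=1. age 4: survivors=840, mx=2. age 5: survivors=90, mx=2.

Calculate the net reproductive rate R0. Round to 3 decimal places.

2.880

lx = nx/n0 = nx/1500: 1, 0.99, 0.9, 0.74, 0.56, 0.06
lx·mx by age: 0, 0, 0.9, 0.74, 1.12, 0.12
R0 = Σ lx·mx = 2.88 → 2.880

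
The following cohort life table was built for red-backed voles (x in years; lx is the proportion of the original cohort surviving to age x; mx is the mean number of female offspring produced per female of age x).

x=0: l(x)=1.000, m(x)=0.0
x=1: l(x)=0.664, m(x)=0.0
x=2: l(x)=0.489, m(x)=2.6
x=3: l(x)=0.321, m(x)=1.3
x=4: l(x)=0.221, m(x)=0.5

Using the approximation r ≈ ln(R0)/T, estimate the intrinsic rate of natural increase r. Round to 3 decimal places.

0.249

R0 = Σ lx·mx = 0 + 0 + 1.2714 + 0.4173 + 0.1105 = 1.7992
Σ x·lx·mx = 4.2367; T = 4.2367/1.7992 = 2.35477…
r ≈ ln(R0)/T = ln(1.7992)/2.35477… = 0.24943… → 0.249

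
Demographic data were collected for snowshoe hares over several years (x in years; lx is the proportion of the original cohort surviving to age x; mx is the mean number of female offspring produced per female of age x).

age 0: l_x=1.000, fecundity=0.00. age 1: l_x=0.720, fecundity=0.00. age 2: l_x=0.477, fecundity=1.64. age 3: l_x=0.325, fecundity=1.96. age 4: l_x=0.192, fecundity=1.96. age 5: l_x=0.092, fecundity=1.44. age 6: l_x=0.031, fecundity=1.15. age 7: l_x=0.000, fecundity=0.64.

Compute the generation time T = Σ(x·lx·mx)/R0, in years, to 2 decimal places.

lx·mx: 0, 0, 0.78228, 0.637, 0.37632, 0.13248, 0.03565, 0 → R0 = 1.96373
x·lx·mx: 0, 0, 1.56456, 1.911, 1.50528, 0.6624, 0.2139, 0 → Σ = 5.85714
T = 5.85714 / 1.96373 = 2.982661… → 2.98

2.98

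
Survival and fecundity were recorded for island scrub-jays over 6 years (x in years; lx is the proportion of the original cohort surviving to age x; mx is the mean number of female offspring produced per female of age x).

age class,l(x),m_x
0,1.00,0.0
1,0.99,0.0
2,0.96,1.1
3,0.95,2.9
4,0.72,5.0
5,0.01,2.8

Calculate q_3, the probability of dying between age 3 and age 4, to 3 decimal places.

0.242

q_3 = (l_3 − l_4) / l_3 = (0.95 − 0.72) / 0.95
     = 0.23 / 0.95 = 0.242105… → 0.242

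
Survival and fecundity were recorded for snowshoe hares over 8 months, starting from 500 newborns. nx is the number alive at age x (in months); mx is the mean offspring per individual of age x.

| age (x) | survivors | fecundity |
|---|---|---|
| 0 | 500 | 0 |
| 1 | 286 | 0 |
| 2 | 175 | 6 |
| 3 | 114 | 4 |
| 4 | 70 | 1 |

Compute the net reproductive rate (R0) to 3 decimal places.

3.152

lx = nx/n0 = nx/500: 1, 0.572, 0.35, 0.228, 0.14
lx·mx by age: 0, 0, 2.1, 0.912, 0.14
R0 = Σ lx·mx = 3.152 → 3.152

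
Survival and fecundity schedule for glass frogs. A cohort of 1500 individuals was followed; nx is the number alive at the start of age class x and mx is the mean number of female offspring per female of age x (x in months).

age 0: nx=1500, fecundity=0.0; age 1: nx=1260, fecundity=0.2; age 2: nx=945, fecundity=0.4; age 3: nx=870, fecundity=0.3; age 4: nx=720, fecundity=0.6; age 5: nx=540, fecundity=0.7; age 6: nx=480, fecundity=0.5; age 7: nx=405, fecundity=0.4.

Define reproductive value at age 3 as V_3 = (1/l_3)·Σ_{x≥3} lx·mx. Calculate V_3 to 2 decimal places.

1.69

lx = nx/n0 = nx/1500: 1, 0.84, 0.63, 0.58, 0.48, 0.36, 0.32, 0.27
lx·mx for x ≥ 3: 0.174, 0.288, 0.252, 0.16, 0.108 → sum = 0.982
V_3 = 0.982 / l_3 = 0.982 / 0.58 = 1.693103… → 1.69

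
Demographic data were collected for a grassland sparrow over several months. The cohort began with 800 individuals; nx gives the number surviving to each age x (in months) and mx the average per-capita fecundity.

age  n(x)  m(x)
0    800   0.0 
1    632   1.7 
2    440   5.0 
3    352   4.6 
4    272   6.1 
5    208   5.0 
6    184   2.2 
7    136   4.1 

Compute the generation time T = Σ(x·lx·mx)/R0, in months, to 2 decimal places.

lx = nx/n0 = nx/800: 1, 0.79, 0.55, 0.44, 0.34, 0.26, 0.23, 0.17
lx·mx: 0, 1.343, 2.75, 2.024, 2.074, 1.3, 0.506, 0.697 → R0 = 10.694
x·lx·mx: 0, 1.343, 5.5, 6.072, 8.296, 6.5, 3.036, 4.879 → Σ = 35.626
T = 35.626 / 10.694 = 3.331401… → 3.33

3.33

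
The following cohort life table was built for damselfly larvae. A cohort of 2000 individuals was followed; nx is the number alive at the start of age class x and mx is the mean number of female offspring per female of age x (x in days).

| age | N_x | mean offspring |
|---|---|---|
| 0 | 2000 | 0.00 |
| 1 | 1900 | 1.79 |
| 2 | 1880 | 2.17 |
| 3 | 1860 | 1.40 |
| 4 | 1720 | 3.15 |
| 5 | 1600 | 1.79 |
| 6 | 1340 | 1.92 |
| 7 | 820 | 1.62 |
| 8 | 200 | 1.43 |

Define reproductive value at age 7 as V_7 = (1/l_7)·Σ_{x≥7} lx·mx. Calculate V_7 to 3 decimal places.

1.969

lx = nx/n0 = nx/2000: 1, 0.95, 0.94, 0.93, 0.86, 0.8, 0.67, 0.41, 0.1
lx·mx for x ≥ 7: 0.6642, 0.143 → sum = 0.8072
V_7 = 0.8072 / l_7 = 0.8072 / 0.41 = 1.96878… → 1.969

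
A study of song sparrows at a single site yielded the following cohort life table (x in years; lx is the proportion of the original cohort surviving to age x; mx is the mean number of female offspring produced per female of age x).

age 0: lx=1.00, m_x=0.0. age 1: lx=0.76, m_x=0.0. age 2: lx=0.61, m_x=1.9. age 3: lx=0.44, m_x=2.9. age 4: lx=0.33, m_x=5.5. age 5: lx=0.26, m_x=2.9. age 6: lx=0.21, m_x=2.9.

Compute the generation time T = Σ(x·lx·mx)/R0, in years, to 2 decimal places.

lx·mx: 0, 0, 1.159, 1.276, 1.815, 0.754, 0.609 → R0 = 5.613
x·lx·mx: 0, 0, 2.318, 3.828, 7.26, 3.77, 3.654 → Σ = 20.83
T = 20.83 / 5.613 = 3.711028… → 3.71

3.71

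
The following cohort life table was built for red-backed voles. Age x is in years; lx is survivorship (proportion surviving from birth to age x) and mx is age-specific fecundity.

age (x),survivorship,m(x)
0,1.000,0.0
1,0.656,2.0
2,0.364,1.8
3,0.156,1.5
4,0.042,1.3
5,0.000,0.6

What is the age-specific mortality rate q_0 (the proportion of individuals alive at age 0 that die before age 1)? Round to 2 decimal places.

0.34

q_0 = (l_0 − l_1) / l_0 = (1 − 0.656) / 1
     = 0.344 / 1 = 0.344 → 0.34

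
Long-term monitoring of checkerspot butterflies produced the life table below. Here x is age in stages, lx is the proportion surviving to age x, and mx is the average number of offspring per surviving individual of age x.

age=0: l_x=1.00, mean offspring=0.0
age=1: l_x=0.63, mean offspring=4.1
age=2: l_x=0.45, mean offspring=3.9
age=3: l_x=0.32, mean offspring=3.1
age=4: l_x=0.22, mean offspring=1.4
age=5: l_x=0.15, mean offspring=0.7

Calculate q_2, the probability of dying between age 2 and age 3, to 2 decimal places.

0.29

q_2 = (l_2 − l_3) / l_2 = (0.45 − 0.32) / 0.45
     = 0.13 / 0.45 = 0.288889… → 0.29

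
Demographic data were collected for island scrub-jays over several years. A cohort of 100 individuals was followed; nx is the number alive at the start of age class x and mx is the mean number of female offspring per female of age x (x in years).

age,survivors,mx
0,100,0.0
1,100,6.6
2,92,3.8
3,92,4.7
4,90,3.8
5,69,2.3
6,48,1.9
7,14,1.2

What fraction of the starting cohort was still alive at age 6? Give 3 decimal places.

0.480

l_6 = n_6/n_0 = 48/100 = 0.48 → 0.480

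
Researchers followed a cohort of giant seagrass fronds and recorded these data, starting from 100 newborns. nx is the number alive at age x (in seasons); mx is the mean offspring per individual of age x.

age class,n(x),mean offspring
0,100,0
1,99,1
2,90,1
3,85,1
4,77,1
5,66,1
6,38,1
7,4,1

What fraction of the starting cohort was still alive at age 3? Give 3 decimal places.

0.850

l_3 = n_3/n_0 = 85/100 = 0.85 → 0.850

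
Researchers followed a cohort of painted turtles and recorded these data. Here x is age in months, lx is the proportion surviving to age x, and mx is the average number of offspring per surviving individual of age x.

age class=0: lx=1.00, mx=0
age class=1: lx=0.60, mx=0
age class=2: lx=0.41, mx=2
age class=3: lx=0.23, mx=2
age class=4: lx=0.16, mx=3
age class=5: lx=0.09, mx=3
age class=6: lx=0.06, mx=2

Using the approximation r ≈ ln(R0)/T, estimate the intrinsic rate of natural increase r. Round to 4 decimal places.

0.2348

R0 = Σ lx·mx = 0 + 0 + 0.82 + 0.46 + 0.48 + 0.27 + 0.12 = 2.15
Σ x·lx·mx = 7.01; T = 7.01/2.15 = 3.26047…
r ≈ ln(R0)/T = ln(2.15)/3.26047… = 0.234773… → 0.2348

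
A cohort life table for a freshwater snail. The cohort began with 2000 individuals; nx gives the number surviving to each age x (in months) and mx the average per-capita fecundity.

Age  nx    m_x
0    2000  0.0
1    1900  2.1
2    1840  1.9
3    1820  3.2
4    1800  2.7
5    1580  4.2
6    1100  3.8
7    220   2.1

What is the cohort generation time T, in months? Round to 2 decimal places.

lx = nx/n0 = nx/2000: 1, 0.95, 0.92, 0.91, 0.9, 0.79, 0.55, 0.11
lx·mx: 0, 1.995, 1.748, 2.912, 2.43, 3.318, 2.09, 0.231 → R0 = 14.724
x·lx·mx: 0, 1.995, 3.496, 8.736, 9.72, 16.59, 12.54, 1.617 → Σ = 54.694
T = 54.694 / 14.724 = 3.714616… → 3.71

3.71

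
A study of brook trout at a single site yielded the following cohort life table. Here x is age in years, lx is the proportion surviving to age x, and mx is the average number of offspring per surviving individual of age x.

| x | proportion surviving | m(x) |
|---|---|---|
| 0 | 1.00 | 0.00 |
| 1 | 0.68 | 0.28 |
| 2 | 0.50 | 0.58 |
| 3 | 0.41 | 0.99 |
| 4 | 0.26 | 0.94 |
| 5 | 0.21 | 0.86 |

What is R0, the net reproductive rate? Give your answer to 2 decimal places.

1.31

lx·mx by age: 0, 0.1904, 0.29, 0.4059, 0.2444, 0.1806
R0 = Σ lx·mx = 1.3113 → 1.31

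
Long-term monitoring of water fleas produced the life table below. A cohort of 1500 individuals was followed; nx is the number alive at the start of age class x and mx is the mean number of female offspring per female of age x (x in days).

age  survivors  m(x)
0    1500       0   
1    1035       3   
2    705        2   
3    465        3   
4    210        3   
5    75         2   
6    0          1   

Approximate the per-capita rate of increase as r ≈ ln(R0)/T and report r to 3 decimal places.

0.748

lx = nx/n0 = nx/1500: 1, 0.69, 0.47, 0.31, 0.14, 0.05, 0
R0 = Σ lx·mx = 0 + 2.07 + 0.94 + 0.93 + 0.42 + 0.1 + 0 = 4.46
Σ x·lx·mx = 8.92; T = 8.92/4.46 = 2
r ≈ ln(R0)/T = ln(4.46)/2 = 0.74757… → 0.748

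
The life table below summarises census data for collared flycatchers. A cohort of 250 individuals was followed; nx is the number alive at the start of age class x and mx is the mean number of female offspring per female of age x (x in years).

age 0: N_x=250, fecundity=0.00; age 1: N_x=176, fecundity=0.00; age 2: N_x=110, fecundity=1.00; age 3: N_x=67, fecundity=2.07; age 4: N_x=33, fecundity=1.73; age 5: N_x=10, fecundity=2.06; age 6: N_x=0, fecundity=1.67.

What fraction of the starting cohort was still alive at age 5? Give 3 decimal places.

l_5 = n_5/n_0 = 10/250 = 0.04 → 0.040

0.040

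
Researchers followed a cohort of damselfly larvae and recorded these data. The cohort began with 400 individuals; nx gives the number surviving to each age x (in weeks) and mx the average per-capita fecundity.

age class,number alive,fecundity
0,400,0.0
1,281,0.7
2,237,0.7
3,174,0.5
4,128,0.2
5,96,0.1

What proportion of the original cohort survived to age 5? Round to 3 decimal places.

l_5 = n_5/n_0 = 96/400 = 0.24 → 0.240

0.240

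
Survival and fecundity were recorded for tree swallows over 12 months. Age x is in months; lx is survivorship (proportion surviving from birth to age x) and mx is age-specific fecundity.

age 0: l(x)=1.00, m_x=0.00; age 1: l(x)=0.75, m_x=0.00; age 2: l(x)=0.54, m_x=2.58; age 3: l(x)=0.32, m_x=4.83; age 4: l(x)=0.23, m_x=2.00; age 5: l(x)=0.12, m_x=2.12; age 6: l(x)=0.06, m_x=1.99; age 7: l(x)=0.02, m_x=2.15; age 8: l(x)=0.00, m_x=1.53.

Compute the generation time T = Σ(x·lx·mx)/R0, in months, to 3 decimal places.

3.028

lx·mx: 0, 0, 1.3932, 1.5456, 0.46, 0.2544, 0.1194, 0.043, 0 → R0 = 3.8156
x·lx·mx: 0, 0, 2.7864, 4.6368, 1.84, 1.272, 0.7164, 0.301, 0 → Σ = 11.5526
T = 11.5526 / 3.8156 = 3.027728… → 3.028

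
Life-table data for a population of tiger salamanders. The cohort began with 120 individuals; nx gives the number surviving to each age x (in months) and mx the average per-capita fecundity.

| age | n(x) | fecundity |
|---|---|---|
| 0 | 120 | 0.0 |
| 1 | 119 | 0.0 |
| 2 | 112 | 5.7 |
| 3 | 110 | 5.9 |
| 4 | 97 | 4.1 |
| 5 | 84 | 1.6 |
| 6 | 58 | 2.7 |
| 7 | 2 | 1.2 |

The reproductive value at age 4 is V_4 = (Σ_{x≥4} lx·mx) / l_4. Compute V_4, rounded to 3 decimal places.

7.125

lx = nx/n0 = nx/120: 1, 0.99167…, 0.93333…, 0.91667…, 0.80833…, 0.7, 0.48333…, 0.01667…
lx·mx for x ≥ 4: 3.314167…, 1.12, 1.305…, 0.02… → sum = 5.759167…
V_4 = 5.759167… / l_4 = 5.759167… / 0.808333… = 7.124742… → 7.125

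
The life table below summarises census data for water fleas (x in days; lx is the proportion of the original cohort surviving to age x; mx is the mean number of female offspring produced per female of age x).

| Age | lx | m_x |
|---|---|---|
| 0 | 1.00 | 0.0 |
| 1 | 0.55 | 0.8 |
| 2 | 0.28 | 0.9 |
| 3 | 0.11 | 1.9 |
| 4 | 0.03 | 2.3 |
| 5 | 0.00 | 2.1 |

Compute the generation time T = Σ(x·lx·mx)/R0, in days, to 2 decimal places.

1.90

lx·mx: 0, 0.44, 0.252, 0.209, 0.069, 0 → R0 = 0.97
x·lx·mx: 0, 0.44, 0.504, 0.627, 0.276, 0 → Σ = 1.847
T = 1.847 / 0.97 = 1.904124… → 1.90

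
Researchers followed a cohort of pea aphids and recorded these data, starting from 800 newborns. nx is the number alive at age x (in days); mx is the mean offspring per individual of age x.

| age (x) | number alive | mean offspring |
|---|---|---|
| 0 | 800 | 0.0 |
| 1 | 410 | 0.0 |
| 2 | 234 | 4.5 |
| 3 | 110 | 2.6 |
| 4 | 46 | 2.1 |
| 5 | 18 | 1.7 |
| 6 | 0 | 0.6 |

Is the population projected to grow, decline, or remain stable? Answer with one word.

growing

lx = nx/n0 = nx/800: 1, 0.5125, 0.2925, 0.1375, 0.0575, 0.0225, 0
R0 = Σ lx·mx = 0 + 0 + 1.31625 + 0.3575 + 0.12075 + 0.03825 + 0 = 1.83275
R0 > 1, so the population is growing.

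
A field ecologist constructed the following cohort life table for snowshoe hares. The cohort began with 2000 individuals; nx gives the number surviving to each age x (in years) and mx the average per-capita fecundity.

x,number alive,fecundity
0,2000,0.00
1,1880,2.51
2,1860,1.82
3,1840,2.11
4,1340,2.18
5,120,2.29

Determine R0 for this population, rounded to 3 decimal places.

lx = nx/n0 = nx/2000: 1, 0.94, 0.93, 0.92, 0.67, 0.06
lx·mx by age: 0, 2.3594, 1.6926, 1.9412, 1.4606, 0.1374
R0 = Σ lx·mx = 7.5912 → 7.591

7.591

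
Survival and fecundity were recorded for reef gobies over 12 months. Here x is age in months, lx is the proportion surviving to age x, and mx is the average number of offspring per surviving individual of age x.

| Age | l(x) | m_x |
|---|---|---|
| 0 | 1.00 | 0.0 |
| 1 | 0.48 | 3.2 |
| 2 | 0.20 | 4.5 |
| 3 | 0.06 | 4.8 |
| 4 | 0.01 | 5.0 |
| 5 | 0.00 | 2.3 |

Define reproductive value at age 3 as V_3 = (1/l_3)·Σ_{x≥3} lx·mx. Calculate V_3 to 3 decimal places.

lx·mx for x ≥ 3: 0.288, 0.05, 0 → sum = 0.338
V_3 = 0.338 / l_3 = 0.338 / 0.06 = 5.633333… → 5.633

5.633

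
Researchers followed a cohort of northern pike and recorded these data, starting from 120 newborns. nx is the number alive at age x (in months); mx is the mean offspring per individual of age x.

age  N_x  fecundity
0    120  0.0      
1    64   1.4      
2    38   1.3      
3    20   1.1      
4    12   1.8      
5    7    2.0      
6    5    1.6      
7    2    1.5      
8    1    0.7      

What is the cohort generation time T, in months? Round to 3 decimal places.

2.330

lx = nx/n0 = nx/120: 1, 0.53333…, 0.31667…, 0.16667…, 0.1, 0.05833…, 0.04167…, 0.01667…, 0.00833…
lx·mx: 0, 0.746667…, 0.411667…, 0.183333…, 0.18, 0.116667…, 0.066667…, 0.025…, 0.005833… → R0 = 1.735833…
x·lx·mx: 0, 0.746667…, 0.823333…, 0.55…, 0.72, 0.583333…, 0.4…, 0.175…, 0.046667… → Σ = 4.045…
T = 4.045… / 1.735833… = 2.330293… → 2.330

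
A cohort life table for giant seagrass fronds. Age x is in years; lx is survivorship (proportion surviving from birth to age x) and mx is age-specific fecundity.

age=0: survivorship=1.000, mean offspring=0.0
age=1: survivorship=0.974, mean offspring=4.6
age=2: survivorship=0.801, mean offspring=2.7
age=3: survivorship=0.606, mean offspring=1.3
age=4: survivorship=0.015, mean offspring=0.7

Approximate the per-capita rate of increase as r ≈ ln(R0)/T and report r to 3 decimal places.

1.332

R0 = Σ lx·mx = 0 + 4.4804 + 2.1627 + 0.7878 + 0.0105 = 7.4414
Σ x·lx·mx = 11.2112; T = 11.2112/7.4414 = 1.5066…
r ≈ ln(R0)/T = ln(7.4414)/1.5066… = 1.33218… → 1.332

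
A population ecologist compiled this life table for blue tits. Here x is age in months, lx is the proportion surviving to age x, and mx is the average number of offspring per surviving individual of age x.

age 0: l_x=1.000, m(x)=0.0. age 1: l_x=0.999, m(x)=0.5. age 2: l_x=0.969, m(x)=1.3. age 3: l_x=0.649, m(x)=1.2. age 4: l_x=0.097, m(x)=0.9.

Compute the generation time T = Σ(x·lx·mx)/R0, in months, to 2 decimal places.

2.17

lx·mx: 0, 0.4995, 1.2597, 0.7788, 0.0873 → R0 = 2.6253
x·lx·mx: 0, 0.4995, 2.5194, 2.3364, 0.3492 → Σ = 5.7045
T = 5.7045 / 2.6253 = 2.172895… → 2.17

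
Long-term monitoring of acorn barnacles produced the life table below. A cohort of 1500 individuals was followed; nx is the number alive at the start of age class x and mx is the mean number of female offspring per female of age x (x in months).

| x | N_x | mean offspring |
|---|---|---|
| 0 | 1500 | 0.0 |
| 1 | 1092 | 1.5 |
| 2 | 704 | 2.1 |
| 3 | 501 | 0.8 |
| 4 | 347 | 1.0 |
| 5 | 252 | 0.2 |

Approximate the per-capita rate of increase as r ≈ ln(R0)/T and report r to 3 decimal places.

lx = nx/n0 = nx/1500: 1, 0.728, 0.46933…, 0.334, 0.23133…, 0.168
R0 = Σ lx·mx = 0 + 1.092 + 0.9856… + 0.2672 + 0.23133… + 0.0336 = 2.609733…
Σ x·lx·mx = 4.958133…; T = 4.958133…/2.609733… = 1.89986…
r ≈ ln(R0)/T = ln(2.609733…)/1.89986… = 0.5049… → 0.505

0.505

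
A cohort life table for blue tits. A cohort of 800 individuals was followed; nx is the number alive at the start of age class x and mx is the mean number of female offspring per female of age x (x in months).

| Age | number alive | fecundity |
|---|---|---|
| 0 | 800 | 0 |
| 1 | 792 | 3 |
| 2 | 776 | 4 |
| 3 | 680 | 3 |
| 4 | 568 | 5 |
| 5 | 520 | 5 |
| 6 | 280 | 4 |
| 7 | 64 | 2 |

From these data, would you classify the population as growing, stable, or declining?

lx = nx/n0 = nx/800: 1, 0.99, 0.97, 0.85, 0.71, 0.65, 0.35, 0.08
R0 = Σ lx·mx = 0 + 2.97 + 3.88 + 2.55 + 3.55 + 3.25 + 1.4 + 0.16 = 17.76
R0 > 1, so the population is growing.

growing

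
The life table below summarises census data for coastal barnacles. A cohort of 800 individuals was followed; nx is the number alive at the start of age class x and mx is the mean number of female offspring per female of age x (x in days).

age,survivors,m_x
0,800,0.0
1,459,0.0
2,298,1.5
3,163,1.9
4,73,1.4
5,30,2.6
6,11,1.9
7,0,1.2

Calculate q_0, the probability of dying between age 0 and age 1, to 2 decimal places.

0.43

lx = nx/n0 = nx/800: 1, 0.57375, 0.3725, 0.20375, 0.09125, 0.0375, 0.01375, 0
q_0 = (l_0 − l_1) / l_0 = (1 − 0.57375) / 1
     = 0.42625 / 1 = 0.42625 → 0.43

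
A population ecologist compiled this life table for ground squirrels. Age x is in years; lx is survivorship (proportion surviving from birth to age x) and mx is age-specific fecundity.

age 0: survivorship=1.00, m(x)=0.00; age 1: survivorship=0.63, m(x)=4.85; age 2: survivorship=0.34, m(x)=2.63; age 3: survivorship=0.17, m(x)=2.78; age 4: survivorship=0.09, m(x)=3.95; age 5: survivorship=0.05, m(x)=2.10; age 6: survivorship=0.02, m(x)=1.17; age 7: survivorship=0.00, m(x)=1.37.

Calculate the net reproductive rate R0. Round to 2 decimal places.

4.91

lx·mx by age: 0, 3.0555, 0.8942, 0.4726, 0.3555, 0.105, 0.0234, 0
R0 = Σ lx·mx = 4.9062 → 4.91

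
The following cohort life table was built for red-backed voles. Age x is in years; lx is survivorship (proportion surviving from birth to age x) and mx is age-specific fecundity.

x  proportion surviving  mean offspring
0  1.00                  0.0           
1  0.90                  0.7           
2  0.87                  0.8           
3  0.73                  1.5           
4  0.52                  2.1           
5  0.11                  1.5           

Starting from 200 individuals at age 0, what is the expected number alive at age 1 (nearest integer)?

Expected survivors = N0 · l_1 = 200 × 0.90 = 180 → 180

180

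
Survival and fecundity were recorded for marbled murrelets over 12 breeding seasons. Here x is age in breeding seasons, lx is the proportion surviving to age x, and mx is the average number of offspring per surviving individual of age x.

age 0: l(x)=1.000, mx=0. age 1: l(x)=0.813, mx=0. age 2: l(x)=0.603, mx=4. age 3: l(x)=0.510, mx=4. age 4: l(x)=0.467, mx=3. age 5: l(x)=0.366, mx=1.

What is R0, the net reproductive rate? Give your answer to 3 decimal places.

6.219

lx·mx by age: 0, 0, 2.412, 2.04, 1.401, 0.366
R0 = Σ lx·mx = 6.219 → 6.219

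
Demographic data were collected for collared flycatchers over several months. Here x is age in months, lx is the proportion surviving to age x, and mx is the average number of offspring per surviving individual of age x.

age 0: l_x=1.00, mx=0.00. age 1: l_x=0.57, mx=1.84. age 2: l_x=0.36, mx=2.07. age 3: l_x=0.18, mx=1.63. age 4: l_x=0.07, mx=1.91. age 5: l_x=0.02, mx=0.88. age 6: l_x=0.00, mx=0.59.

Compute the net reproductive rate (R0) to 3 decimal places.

lx·mx by age: 0, 1.0488, 0.7452, 0.2934, 0.1337, 0.0176, 0
R0 = Σ lx·mx = 2.2387 → 2.239

2.239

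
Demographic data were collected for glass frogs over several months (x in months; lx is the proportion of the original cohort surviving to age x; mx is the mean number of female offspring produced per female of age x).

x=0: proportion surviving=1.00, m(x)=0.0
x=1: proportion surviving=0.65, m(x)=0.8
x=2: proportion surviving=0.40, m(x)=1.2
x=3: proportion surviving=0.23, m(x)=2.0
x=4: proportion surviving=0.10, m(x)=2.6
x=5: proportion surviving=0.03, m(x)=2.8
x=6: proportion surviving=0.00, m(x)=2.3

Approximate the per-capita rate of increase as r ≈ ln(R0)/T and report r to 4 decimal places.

R0 = Σ lx·mx = 0 + 0.52 + 0.48 + 0.46 + 0.26 + 0.084 + 0 = 1.804
Σ x·lx·mx = 4.32; T = 4.32/1.804 = 2.39468…
r ≈ ln(R0)/T = ln(1.804)/2.39468… = 0.246382… → 0.2464

0.2464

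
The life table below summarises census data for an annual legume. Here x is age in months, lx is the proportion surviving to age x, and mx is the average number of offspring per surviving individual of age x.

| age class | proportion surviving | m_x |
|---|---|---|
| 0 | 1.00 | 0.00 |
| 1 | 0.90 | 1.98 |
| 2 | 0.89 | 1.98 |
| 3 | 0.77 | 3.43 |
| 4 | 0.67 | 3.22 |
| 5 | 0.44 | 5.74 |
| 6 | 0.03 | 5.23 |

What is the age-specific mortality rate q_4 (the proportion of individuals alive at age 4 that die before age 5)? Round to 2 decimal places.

q_4 = (l_4 − l_5) / l_4 = (0.67 − 0.44) / 0.67
     = 0.23 / 0.67 = 0.343284… → 0.34

0.34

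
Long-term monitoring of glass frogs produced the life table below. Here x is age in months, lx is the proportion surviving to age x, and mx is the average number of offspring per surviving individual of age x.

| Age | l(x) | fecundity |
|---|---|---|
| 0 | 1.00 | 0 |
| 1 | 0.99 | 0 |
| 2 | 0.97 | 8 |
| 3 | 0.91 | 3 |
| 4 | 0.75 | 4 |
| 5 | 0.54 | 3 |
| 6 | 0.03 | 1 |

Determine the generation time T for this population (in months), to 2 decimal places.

lx·mx: 0, 0, 7.76, 2.73, 3, 1.62, 0.03 → R0 = 15.14
x·lx·mx: 0, 0, 15.52, 8.19, 12, 8.1, 0.18 → Σ = 43.99
T = 43.99 / 15.14 = 2.905548… → 2.91

2.91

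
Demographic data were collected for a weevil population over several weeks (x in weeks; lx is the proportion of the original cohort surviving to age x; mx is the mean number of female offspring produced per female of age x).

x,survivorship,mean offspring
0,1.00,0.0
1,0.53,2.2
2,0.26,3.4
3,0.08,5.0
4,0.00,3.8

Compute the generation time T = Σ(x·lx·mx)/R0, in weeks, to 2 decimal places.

1.69

lx·mx: 0, 1.166, 0.884, 0.4, 0 → R0 = 2.45
x·lx·mx: 0, 1.166, 1.768, 1.2, 0 → Σ = 4.134
T = 4.134 / 2.45 = 1.687347… → 1.69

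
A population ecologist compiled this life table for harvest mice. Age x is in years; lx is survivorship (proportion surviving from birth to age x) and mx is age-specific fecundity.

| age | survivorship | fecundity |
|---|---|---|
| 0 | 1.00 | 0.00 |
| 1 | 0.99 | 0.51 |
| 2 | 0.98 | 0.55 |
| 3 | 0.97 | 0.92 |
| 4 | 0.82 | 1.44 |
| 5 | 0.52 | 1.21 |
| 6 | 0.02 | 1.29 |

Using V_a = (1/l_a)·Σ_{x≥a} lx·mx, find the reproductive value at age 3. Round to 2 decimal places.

lx·mx for x ≥ 3: 0.8924, 1.1808, 0.6292, 0.0258 → sum = 2.7282
V_3 = 2.7282 / l_3 = 2.7282 / 0.97 = 2.812577… → 2.81

2.81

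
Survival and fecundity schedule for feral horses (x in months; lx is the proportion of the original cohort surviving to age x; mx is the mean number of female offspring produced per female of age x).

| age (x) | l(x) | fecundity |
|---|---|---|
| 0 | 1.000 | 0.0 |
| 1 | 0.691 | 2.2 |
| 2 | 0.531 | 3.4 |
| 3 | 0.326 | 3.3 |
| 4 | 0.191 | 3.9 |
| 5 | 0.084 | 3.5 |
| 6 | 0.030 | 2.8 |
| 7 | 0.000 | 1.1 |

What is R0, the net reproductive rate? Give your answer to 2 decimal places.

5.52

lx·mx by age: 0, 1.5202, 1.8054, 1.0758, 0.7449, 0.294, 0.084, 0
R0 = Σ lx·mx = 5.5243 → 5.52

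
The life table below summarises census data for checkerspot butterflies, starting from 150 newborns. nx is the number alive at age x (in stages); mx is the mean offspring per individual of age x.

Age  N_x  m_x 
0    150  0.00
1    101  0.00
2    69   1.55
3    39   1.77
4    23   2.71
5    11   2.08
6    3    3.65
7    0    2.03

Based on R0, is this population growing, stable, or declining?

lx = nx/n0 = nx/150: 1, 0.67333…, 0.46, 0.26, 0.15333…, 0.07333…, 0.02, 0
R0 = Σ lx·mx = 0 + 0 + 0.713 + 0.4602 + 0.415533… + 0.152533… + 0.073 + 0 = 1.814267…
R0 > 1, so the population is growing.

growing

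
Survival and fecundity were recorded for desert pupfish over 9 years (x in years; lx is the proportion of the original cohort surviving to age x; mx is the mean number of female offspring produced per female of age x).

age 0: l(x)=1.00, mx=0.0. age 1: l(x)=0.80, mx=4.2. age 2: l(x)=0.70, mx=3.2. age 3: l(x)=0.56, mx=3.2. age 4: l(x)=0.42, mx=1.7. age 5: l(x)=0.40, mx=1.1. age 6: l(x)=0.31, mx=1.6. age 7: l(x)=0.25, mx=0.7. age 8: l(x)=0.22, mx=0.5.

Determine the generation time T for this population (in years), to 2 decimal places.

2.50

lx·mx: 0, 3.36, 2.24, 1.792, 0.714, 0.44, 0.496, 0.175, 0.11 → R0 = 9.327
x·lx·mx: 0, 3.36, 4.48, 5.376, 2.856, 2.2, 2.976, 1.225, 0.88 → Σ = 23.353
T = 23.353 / 9.327 = 2.503806… → 2.50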